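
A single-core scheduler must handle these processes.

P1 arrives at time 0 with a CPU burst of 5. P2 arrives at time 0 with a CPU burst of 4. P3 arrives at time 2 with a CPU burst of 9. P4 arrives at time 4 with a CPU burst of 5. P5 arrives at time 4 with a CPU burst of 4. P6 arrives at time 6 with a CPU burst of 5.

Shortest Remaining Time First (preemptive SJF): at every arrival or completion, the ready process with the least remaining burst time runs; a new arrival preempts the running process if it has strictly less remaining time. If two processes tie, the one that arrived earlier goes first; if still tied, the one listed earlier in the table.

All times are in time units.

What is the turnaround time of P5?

4

Schedule: | P2 0-4 | P5 4-8 | P1 8-13 | P4 13-18 | P6 18-23 | P3 23-32 |
Completion: P1=13  P2=4  P3=32  P4=18  P5=8  P6=23
Turnaround(P5) = completion − arrival = 8 − 4 = 4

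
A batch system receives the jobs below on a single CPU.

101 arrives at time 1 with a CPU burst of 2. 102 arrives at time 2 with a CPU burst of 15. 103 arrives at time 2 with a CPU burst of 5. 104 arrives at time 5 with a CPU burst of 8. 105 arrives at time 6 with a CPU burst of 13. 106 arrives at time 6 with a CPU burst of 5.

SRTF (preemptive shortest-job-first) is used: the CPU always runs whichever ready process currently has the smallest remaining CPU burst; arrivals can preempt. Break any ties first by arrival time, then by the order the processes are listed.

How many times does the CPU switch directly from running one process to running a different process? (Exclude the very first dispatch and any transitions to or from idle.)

Gantt: | idle 0-1 | 101 1-3 | 103 3-8 | 106 8-13 | 104 13-21 | 105 21-34 | 102 34-49 |
Completion: 101=3  102=49  103=8  104=21  105=34  106=13
Turnaround (C−A): 101=2  102=47  103=6  104=16  105=28  106=7

5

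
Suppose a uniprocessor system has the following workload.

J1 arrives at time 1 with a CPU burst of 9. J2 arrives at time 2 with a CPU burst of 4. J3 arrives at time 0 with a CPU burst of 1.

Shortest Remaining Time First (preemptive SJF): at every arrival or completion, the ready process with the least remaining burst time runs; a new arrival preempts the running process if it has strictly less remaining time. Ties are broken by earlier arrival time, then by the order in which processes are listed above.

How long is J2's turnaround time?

4

Schedule: | J3 0-1 | J1 1-2 | J2 2-6 | J1 6-14 |
Completion: J1=14  J2=6  J3=1
Turnaround(J2) = completion − arrival = 6 − 2 = 4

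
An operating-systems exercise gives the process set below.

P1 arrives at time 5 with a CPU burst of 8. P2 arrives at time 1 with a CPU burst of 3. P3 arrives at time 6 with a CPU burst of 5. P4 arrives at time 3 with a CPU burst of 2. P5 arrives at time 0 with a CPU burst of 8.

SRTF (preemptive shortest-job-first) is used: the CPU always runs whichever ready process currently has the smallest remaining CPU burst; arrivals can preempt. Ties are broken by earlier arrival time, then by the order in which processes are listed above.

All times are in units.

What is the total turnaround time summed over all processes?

Schedule: | P5 0-1 | P2 1-4 | P4 4-6 | P3 6-11 | P5 11-18 | P1 18-26 |
Completion: P1=26  P2=4  P3=11  P4=6  P5=18
Turnaround = completion − arrival: P1=21, P2=3, P3=5, P4=3, P5=18
Total turnaround = 21 + 3 + 5 + 3 + 18 = 50

50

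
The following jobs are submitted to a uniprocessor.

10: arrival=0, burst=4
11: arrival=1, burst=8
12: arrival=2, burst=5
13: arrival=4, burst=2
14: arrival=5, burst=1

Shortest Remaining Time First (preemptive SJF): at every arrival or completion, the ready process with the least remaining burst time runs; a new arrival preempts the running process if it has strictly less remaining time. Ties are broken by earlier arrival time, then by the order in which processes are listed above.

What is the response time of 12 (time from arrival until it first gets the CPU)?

Gantt: | 10 0-4 | 13 4-6 | 14 6-7 | 12 7-12 | 11 12-20 |
Completion: 10=4  11=20  12=12  13=6  14=7
Turnaround (C−A): 10=4  11=19  12=10  13=2  14=2
Response(12) = first start − arrival = 7 − 2 = 5

5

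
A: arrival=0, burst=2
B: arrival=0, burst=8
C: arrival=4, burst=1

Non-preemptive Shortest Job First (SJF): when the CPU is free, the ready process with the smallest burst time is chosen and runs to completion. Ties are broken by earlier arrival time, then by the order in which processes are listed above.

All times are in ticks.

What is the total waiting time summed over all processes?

8

Gantt: | A 0-2 | B 2-10 | C 10-11 |
Completion: A=2  B=10  C=11
Waiting = turnaround − burst: A=0, B=2, C=6
Total waiting = 0 + 2 + 6 = 8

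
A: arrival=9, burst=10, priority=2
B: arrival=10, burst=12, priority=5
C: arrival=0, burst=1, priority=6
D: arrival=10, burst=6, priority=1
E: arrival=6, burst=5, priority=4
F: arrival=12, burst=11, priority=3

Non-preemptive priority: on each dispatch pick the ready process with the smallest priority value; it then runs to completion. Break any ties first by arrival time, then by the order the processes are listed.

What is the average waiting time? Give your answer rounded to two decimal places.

Timeline: | C 0-1 | idle 1-6 | E 6-11 | D 11-17 | A 17-27 | F 27-38 | B 38-50 |
Completion: A=27  B=50  C=1  D=17  E=11  F=38
Waiting times: A=8, B=28, C=0, D=1, E=0, F=15
Average waiting = (8+28+0+1+0+15) / 6 = 52/6 = 8.67

8.67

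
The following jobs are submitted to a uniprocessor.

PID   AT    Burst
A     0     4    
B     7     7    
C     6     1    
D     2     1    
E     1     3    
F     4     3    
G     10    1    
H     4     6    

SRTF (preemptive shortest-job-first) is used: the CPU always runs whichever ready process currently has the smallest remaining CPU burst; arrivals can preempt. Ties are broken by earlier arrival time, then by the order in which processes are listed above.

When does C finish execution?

Gantt: | A 0-2 | D 2-3 | A 3-5 | E 5-6 | C 6-7 | E 7-9 | F 9-10 | G 10-11 | F 11-13 | H 13-19 | B 19-26 |
Completion: A=5  B=26  C=7  D=3  E=9  F=13  G=11  H=19

7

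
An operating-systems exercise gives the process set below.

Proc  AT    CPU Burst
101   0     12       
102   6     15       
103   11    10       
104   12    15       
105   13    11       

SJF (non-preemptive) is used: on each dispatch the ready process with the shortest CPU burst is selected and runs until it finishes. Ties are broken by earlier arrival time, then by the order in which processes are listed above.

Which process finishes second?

Schedule: | 101 0-12 | 103 12-22 | 105 22-33 | 102 33-48 | 104 48-63 |
Completion: 101=12  102=48  103=22  104=63  105=33
Turnaround (C−A): 101=12  102=42  103=11  104=51  105=20
Finish order: 101 → 103 → 105 → 102 → 104

103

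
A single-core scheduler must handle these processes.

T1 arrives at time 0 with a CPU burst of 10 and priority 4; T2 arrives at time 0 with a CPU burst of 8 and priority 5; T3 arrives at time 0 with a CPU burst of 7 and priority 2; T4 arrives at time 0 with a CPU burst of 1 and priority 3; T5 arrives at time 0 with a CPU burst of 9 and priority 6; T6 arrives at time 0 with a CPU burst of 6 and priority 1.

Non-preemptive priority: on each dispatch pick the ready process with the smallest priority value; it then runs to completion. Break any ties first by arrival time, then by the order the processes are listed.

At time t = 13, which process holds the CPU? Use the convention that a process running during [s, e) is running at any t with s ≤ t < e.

T4

Gantt: | T6 0-6 | T3 6-13 | T4 13-14 | T1 14-24 | T2 24-32 | T5 32-41 |
Completion: T1=24  T2=32  T3=13  T4=14  T5=41  T6=6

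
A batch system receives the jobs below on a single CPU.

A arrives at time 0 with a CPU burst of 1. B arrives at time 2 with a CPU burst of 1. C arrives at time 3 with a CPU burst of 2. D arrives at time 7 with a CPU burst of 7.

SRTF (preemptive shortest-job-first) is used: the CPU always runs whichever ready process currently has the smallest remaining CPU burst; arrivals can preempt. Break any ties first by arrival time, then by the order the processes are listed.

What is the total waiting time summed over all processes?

0

Gantt: | A 0-1 | idle 1-2 | B 2-3 | C 3-5 | idle 5-7 | D 7-14 |
Completion: A=1  B=3  C=5  D=14
Turnaround (C−A): A=1  B=1  C=2  D=7
Waiting = turnaround − burst: A=0, B=0, C=0, D=0
Total waiting = 0 + 0 + 0 + 0 = 0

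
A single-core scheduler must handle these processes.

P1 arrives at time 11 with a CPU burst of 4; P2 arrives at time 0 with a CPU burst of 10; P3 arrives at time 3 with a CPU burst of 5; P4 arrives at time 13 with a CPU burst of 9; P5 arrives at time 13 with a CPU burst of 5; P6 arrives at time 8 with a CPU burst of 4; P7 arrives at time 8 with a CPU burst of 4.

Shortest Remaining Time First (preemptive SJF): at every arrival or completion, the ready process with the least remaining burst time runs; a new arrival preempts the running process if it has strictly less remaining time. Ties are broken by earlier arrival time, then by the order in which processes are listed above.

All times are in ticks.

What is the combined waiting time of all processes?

Gantt: | P2 0-3 | P3 3-8 | P6 8-12 | P7 12-16 | P1 16-20 | P5 20-25 | P2 25-32 | P4 32-41 |
Completion: P1=20  P2=32  P3=8  P4=41  P5=25  P6=12  P7=16
Turnaround (C−A): P1=9  P2=32  P3=5  P4=28  P5=12  P6=4  P7=8
Waiting = turnaround − burst: P1=5, P2=22, P3=0, P4=19, P5=7, P6=0, P7=4
Total waiting = 5 + 22 + 0 + 19 + 7 + 0 + 4 = 57

57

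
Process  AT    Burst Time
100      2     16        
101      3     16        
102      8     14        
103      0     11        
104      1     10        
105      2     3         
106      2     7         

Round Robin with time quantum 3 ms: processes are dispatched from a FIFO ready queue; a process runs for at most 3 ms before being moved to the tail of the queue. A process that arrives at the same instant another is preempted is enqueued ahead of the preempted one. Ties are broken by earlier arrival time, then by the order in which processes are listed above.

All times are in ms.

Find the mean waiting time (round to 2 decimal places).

Schedule: | 103 0-3 | 104 3-6 | 100 6-9 | 105 9-12 | 106 12-15 | 101 15-18 | 103 18-21 | 104 21-24 | 102 24-27 | 100 27-30 | 106 30-33 | 101 33-36 | 103 36-39 | 104 39-42 | 102 42-45 | 100 45-48 | 106 48-49 | 101 49-52 | 103 52-54 | 104 54-55 | 102 55-58 | 100 58-61 | 101 61-64 | 102 64-67 | 100 67-70 | 101 70-73 | 102 73-75 | 100 75-76 | 101 76-77 |
Completion: 100=76  101=77  102=75  103=54  104=55  105=12  106=49
Turnaround (C−A): 100=74  101=74  102=67  103=54  104=54  105=10  106=47
Waiting times: 100=58, 101=58, 102=53, 103=43, 104=44, 105=7, 106=40
Average waiting = (58+58+53+43+44+7+40) / 7 = 303/7 = 43.29

43.29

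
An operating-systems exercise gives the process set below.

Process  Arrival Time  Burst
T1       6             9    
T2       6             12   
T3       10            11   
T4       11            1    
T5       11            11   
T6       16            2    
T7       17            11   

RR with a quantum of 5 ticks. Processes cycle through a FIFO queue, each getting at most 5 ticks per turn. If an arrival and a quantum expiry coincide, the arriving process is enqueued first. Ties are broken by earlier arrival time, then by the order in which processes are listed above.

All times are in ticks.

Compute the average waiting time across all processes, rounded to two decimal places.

27.57

Schedule: | idle 0-6 | T1 6-11 | T2 11-16 | T3 16-21 | T4 21-22 | T5 22-27 | T1 27-31 | T6 31-33 | T2 33-38 | T7 38-43 | T3 43-48 | T5 48-53 | T2 53-55 | T7 55-60 | T3 60-61 | T5 61-62 | T7 62-63 |
Completion: T1=31  T2=55  T3=61  T4=22  T5=62  T6=33  T7=63
Turnaround (C−A): T1=25  T2=49  T3=51  T4=11  T5=51  T6=17  T7=46
Waiting times: T1=16, T2=37, T3=40, T4=10, T5=40, T6=15, T7=35
Average waiting = (16+37+40+10+40+15+35) / 7 = 193/7 = 27.57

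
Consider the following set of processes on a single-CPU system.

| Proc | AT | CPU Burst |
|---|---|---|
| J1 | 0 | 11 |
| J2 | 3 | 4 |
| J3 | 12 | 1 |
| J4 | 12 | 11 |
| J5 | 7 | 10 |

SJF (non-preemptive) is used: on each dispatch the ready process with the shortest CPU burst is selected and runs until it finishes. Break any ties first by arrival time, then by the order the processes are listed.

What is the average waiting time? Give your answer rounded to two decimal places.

6.80

Schedule: | J1 0-11 | J2 11-15 | J3 15-16 | J5 16-26 | J4 26-37 |
Completion: J1=11  J2=15  J3=16  J4=37  J5=26
Turnaround (C−A): J1=11  J2=12  J3=4  J4=25  J5=19
Waiting times: J1=0, J2=8, J3=3, J4=14, J5=9
Average waiting = (0+8+3+14+9) / 5 = 34/5 = 6.80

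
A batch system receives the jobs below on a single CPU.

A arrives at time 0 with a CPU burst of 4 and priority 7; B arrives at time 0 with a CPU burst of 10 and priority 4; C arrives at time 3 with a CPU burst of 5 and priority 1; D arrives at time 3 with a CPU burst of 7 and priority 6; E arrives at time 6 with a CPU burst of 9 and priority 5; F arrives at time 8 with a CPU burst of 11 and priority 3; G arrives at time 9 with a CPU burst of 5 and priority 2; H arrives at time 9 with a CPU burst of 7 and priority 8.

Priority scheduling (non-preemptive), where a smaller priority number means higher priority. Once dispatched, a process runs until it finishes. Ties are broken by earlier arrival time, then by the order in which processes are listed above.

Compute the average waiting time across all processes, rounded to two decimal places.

Gantt: | B 0-10 | C 10-15 | G 15-20 | F 20-31 | E 31-40 | D 40-47 | A 47-51 | H 51-58 |
Completion: A=51  B=10  C=15  D=47  E=40  F=31  G=20  H=58
Waiting times: A=47, B=0, C=7, D=37, E=25, F=12, G=6, H=42
Average waiting = (47+0+7+37+25+12+6+42) / 8 = 176/8 = 22.00

22.00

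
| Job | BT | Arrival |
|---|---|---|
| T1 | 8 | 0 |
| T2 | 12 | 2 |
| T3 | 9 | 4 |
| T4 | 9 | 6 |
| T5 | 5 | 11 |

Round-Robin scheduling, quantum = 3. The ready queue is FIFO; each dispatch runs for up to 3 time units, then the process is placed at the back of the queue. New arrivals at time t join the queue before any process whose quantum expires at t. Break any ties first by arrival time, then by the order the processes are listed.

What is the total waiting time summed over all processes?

108

Schedule: | T1 0-3 | T2 3-6 | T1 6-9 | T3 9-12 | T4 12-15 | T2 15-18 | T1 18-20 | T5 20-23 | T3 23-26 | T4 26-29 | T2 29-32 | T5 32-34 | T3 34-37 | T4 37-40 | T2 40-43 |
Completion: T1=20  T2=43  T3=37  T4=40  T5=34
Turnaround (C−A): T1=20  T2=41  T3=33  T4=34  T5=23
Waiting = turnaround − burst: T1=12, T2=29, T3=24, T4=25, T5=18
Total waiting = 12 + 29 + 24 + 25 + 18 = 108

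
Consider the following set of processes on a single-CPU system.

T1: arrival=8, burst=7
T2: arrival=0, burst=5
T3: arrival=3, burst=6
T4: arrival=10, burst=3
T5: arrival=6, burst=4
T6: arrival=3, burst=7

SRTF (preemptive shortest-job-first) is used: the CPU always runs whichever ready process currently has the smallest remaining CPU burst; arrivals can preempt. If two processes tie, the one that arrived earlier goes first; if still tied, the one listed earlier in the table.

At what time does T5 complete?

Schedule: | T2 0-5 | T3 5-6 | T5 6-10 | T4 10-13 | T3 13-18 | T6 18-25 | T1 25-32 |
Completion: T1=32  T2=5  T3=18  T4=13  T5=10  T6=25
Turnaround (C−A): T1=24  T2=5  T3=15  T4=3  T5=4  T6=22

10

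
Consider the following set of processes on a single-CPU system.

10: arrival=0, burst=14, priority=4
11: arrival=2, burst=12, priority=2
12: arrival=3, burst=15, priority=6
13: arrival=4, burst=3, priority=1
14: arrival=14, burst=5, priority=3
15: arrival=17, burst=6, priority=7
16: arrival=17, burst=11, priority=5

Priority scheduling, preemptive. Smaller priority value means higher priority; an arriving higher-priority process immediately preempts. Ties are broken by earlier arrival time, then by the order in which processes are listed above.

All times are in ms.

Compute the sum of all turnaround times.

194

Timeline: | 10 0-2 | 11 2-4 | 13 4-7 | 11 7-17 | 14 17-22 | 10 22-34 | 16 34-45 | 12 45-60 | 15 60-66 |
Completion: 10=34  11=17  12=60  13=7  14=22  15=66  16=45
Turnaround (C−A): 10=34  11=15  12=57  13=3  14=8  15=49  16=28
Turnaround = completion − arrival: 10=34, 11=15, 12=57, 13=3, 14=8, 15=49, 16=28
Total turnaround = 34 + 15 + 57 + 3 + 8 + 49 + 28 = 194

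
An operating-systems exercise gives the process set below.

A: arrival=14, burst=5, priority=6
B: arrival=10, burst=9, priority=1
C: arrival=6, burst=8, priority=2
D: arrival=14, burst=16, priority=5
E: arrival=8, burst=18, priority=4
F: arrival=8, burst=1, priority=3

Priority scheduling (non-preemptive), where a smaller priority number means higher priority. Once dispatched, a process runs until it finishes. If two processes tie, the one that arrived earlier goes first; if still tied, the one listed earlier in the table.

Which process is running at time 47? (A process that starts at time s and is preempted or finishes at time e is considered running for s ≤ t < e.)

D

Timeline: | idle 0-6 | C 6-14 | B 14-23 | F 23-24 | E 24-42 | D 42-58 | A 58-63 |
Completion: A=63  B=23  C=14  D=58  E=42  F=24
Turnaround (C−A): A=49  B=13  C=8  D=44  E=34  F=16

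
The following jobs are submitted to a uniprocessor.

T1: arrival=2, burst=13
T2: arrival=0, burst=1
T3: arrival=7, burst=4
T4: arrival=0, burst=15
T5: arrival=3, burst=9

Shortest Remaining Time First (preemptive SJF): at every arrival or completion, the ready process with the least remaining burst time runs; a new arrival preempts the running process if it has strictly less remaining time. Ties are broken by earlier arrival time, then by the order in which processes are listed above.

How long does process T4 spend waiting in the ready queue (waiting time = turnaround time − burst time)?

27

Timeline: | T2 0-1 | T4 1-2 | T1 2-3 | T5 3-7 | T3 7-11 | T5 11-16 | T1 16-28 | T4 28-42 |
Completion: T1=28  T2=1  T3=11  T4=42  T5=16
Waiting(T4) = turnaround − burst = 42 − 15 = 27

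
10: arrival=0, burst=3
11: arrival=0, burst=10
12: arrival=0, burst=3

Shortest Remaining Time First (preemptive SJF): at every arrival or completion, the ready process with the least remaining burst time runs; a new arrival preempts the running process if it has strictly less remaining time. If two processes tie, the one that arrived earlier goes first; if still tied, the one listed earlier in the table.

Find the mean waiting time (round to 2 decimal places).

3.00

Schedule: | 10 0-3 | 12 3-6 | 11 6-16 |
Completion: 10=3  11=16  12=6
Waiting times: 10=0, 11=6, 12=3
Average waiting = (0+6+3) / 3 = 9/3 = 3.00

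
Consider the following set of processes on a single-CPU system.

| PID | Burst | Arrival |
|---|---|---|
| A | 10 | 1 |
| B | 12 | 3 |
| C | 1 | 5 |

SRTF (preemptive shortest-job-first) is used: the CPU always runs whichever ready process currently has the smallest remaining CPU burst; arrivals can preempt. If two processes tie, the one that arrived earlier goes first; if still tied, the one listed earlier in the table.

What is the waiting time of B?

Timeline: | idle 0-1 | A 1-5 | C 5-6 | A 6-12 | B 12-24 |
Completion: A=12  B=24  C=6
Waiting(B) = turnaround − burst = 21 − 12 = 9

9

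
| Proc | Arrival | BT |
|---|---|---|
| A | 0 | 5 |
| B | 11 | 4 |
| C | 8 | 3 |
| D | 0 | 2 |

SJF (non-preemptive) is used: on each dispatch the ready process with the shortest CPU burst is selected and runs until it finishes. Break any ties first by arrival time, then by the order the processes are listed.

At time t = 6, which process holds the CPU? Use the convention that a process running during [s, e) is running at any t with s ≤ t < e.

Timeline: | D 0-2 | A 2-7 | idle 7-8 | C 8-11 | B 11-15 |
Completion: A=7  B=15  C=11  D=2

A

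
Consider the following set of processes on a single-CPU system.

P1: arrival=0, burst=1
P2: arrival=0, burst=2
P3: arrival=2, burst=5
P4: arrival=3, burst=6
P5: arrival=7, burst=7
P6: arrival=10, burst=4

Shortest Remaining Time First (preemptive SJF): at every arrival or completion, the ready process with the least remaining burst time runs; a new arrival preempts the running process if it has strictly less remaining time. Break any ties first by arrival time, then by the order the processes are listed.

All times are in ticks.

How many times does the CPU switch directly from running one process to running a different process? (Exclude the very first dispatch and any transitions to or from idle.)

5

Gantt: | P1 0-1 | P2 1-3 | P3 3-8 | P4 8-14 | P6 14-18 | P5 18-25 |
Completion: P1=1  P2=3  P3=8  P4=14  P5=25  P6=18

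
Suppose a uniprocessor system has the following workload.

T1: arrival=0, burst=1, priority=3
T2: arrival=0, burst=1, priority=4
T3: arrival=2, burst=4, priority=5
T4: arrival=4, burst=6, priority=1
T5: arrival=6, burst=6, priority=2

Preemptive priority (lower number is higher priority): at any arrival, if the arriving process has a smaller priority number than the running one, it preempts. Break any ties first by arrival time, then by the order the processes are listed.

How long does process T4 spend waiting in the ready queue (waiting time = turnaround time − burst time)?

Schedule: | T1 0-1 | T2 1-2 | T3 2-4 | T4 4-10 | T5 10-16 | T3 16-18 |
Completion: T1=1  T2=2  T3=18  T4=10  T5=16
Turnaround (C−A): T1=1  T2=2  T3=16  T4=6  T5=10
Waiting(T4) = turnaround − burst = 6 − 6 = 0

0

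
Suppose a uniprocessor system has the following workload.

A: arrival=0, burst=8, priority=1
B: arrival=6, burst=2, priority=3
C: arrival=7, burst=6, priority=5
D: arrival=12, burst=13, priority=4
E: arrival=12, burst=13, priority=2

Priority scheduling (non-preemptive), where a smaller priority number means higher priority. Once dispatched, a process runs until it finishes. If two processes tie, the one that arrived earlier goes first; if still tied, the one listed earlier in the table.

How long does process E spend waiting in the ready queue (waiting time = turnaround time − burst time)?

4

Gantt: | A 0-8 | B 8-10 | C 10-16 | E 16-29 | D 29-42 |
Completion: A=8  B=10  C=16  D=42  E=29
Turnaround (C−A): A=8  B=4  C=9  D=30  E=17
Waiting(E) = turnaround − burst = 17 − 13 = 4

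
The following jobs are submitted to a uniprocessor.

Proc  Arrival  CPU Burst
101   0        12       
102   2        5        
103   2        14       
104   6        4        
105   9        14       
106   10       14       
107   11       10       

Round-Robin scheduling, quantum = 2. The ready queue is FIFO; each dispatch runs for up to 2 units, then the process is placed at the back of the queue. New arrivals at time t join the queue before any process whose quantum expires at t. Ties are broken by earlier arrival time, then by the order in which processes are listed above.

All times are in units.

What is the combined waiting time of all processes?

254

Timeline: | 101 0-2 | 102 2-4 | 103 4-6 | 101 6-8 | 102 8-10 | 104 10-12 | 103 12-14 | 101 14-16 | 105 16-18 | 106 18-20 | 102 20-21 | 107 21-23 | 104 23-25 | 103 25-27 | 101 27-29 | 105 29-31 | 106 31-33 | 107 33-35 | 103 35-37 | 101 37-39 | 105 39-41 | 106 41-43 | 107 43-45 | 103 45-47 | 101 47-49 | 105 49-51 | 106 51-53 | 107 53-55 | 103 55-57 | 105 57-59 | 106 59-61 | 107 61-63 | 103 63-65 | 105 65-67 | 106 67-69 | 105 69-71 | 106 71-73 |
Completion: 101=49  102=21  103=65  104=25  105=71  106=73  107=63
Turnaround (C−A): 101=49  102=19  103=63  104=19  105=62  106=63  107=52
Waiting = turnaround − burst: 101=37, 102=14, 103=49, 104=15, 105=48, 106=49, 107=42
Total waiting = 37 + 14 + 49 + 15 + 48 + 49 + 42 = 254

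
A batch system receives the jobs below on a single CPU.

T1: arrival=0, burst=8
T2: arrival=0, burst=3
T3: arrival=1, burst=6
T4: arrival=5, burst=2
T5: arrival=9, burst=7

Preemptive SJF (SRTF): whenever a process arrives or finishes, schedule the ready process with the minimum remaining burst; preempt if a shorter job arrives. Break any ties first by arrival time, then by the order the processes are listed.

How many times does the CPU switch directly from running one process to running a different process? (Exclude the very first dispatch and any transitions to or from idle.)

5

Timeline: | T2 0-3 | T3 3-5 | T4 5-7 | T3 7-11 | T5 11-18 | T1 18-26 |
Completion: T1=26  T2=3  T3=11  T4=7  T5=18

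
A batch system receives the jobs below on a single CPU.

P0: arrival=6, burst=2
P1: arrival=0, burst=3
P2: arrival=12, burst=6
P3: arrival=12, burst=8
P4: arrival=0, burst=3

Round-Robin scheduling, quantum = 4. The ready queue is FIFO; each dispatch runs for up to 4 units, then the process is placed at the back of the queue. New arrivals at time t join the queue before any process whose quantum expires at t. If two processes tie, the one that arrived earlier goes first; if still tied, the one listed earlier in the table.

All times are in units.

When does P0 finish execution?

Timeline: | P1 0-3 | P4 3-6 | P0 6-8 | idle 8-12 | P2 12-16 | P3 16-20 | P2 20-22 | P3 22-26 |
Completion: P0=8  P1=3  P2=22  P3=26  P4=6
Turnaround (C−A): P0=2  P1=3  P2=10  P3=14  P4=6

8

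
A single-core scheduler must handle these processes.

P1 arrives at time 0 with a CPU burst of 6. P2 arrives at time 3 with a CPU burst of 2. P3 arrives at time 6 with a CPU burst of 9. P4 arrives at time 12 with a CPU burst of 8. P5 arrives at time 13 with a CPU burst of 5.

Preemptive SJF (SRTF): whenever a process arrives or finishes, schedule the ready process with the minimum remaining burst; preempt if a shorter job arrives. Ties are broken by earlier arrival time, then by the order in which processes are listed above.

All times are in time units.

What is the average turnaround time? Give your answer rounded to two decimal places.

Timeline: | P1 0-3 | P2 3-5 | P1 5-8 | P3 8-17 | P5 17-22 | P4 22-30 |
Completion: P1=8  P2=5  P3=17  P4=30  P5=22
Turnaround (C−A): P1=8  P2=2  P3=11  P4=18  P5=9
Turnaround times: P1=8, P2=2, P3=11, P4=18, P5=9
Average turnaround = (8+2+11+18+9) / 5 = 48/5 = 9.60

9.60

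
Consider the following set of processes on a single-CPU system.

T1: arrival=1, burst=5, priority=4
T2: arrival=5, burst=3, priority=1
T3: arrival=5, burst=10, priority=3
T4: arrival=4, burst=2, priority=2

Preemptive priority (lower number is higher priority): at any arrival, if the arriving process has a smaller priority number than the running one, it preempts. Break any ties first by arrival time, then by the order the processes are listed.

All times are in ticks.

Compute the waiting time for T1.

Gantt: | idle 0-1 | T1 1-4 | T4 4-5 | T2 5-8 | T4 8-9 | T3 9-19 | T1 19-21 |
Completion: T1=21  T2=8  T3=19  T4=9
Turnaround (C−A): T1=20  T2=3  T3=14  T4=5
Waiting(T1) = turnaround − burst = 20 − 5 = 15

15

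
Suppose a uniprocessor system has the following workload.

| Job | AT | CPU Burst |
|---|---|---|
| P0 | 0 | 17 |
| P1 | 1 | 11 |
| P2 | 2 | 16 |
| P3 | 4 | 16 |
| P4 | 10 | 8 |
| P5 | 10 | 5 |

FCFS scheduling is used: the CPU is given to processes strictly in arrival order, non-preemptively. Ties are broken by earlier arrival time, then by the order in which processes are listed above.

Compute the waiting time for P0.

Schedule: | P0 0-17 | P1 17-28 | P2 28-44 | P3 44-60 | P4 60-68 | P5 68-73 |
Completion: P0=17  P1=28  P2=44  P3=60  P4=68  P5=73
Turnaround (C−A): P0=17  P1=27  P2=42  P3=56  P4=58  P5=63
Waiting(P0) = turnaround − burst = 17 − 17 = 0

0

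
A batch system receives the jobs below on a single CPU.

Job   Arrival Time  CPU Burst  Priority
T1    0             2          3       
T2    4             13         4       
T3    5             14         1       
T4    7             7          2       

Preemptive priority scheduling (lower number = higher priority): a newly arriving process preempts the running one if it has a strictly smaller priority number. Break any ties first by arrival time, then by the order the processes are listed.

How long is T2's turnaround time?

Schedule: | T1 0-2 | idle 2-4 | T2 4-5 | T3 5-19 | T4 19-26 | T2 26-38 |
Completion: T1=2  T2=38  T3=19  T4=26
Turnaround (C−A): T1=2  T2=34  T3=14  T4=19
Turnaround(T2) = completion − arrival = 38 − 4 = 34

34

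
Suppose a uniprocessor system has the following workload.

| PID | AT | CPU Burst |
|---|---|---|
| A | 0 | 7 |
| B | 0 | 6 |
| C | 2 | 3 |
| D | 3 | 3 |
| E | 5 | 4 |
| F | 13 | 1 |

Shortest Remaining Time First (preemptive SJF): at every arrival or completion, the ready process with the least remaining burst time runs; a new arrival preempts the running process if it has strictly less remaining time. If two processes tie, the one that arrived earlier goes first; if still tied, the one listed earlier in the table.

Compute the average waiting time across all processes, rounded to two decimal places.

Schedule: | B 0-2 | C 2-5 | D 5-8 | B 8-12 | E 12-13 | F 13-14 | E 14-17 | A 17-24 |
Completion: A=24  B=12  C=5  D=8  E=17  F=14
Turnaround (C−A): A=24  B=12  C=3  D=5  E=12  F=1
Waiting times: A=17, B=6, C=0, D=2, E=8, F=0
Average waiting = (17+6+0+2+8+0) / 6 = 33/6 = 5.50

5.50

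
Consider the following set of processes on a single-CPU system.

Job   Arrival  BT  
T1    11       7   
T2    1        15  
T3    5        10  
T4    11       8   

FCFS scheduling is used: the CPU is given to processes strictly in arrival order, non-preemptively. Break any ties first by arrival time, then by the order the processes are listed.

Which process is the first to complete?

T2

Gantt: | idle 0-1 | T2 1-16 | T3 16-26 | T1 26-33 | T4 33-41 |
Completion: T1=33  T2=16  T3=26  T4=41
Finish order: T2 → T3 → T1 → T4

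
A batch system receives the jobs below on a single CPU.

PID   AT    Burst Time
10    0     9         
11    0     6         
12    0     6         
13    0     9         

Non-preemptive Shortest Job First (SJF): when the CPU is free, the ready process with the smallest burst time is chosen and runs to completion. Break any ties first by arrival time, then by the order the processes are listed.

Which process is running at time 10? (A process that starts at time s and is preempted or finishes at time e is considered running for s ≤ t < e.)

12

Timeline: | 11 0-6 | 12 6-12 | 10 12-21 | 13 21-30 |
Completion: 10=21  11=6  12=12  13=30
Turnaround (C−A): 10=21  11=6  12=12  13=30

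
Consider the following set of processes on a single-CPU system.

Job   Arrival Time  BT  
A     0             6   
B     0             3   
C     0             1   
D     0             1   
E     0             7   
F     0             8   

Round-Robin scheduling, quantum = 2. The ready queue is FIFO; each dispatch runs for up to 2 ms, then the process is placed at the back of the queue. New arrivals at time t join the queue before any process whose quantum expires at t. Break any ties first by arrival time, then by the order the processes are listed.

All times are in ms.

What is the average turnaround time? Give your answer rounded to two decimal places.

15.50

Gantt: | A 0-2 | B 2-4 | C 4-5 | D 5-6 | E 6-8 | F 8-10 | A 10-12 | B 12-13 | E 13-15 | F 15-17 | A 17-19 | E 19-21 | F 21-23 | E 23-24 | F 24-26 |
Completion: A=19  B=13  C=5  D=6  E=24  F=26
Turnaround (C−A): A=19  B=13  C=5  D=6  E=24  F=26
Turnaround times: A=19, B=13, C=5, D=6, E=24, F=26
Average turnaround = (19+13+5+6+24+26) / 6 = 93/6 = 15.50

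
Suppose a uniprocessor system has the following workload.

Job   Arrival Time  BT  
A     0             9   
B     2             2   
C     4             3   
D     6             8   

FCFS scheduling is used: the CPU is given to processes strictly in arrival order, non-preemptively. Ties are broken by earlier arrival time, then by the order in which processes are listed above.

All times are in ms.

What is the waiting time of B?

Timeline: | A 0-9 | B 9-11 | C 11-14 | D 14-22 |
Completion: A=9  B=11  C=14  D=22
Waiting(B) = turnaround − burst = 9 − 2 = 7

7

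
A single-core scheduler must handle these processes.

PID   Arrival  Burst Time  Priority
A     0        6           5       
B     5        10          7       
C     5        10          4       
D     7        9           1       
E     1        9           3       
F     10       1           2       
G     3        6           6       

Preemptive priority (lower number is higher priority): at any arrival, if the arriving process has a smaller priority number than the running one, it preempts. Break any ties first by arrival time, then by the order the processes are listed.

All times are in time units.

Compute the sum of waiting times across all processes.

Gantt: | A 0-1 | E 1-7 | D 7-16 | F 16-17 | E 17-20 | C 20-30 | A 30-35 | G 35-41 | B 41-51 |
Completion: A=35  B=51  C=30  D=16  E=20  F=17  G=41
Waiting = turnaround − burst: A=29, B=36, C=15, D=0, E=10, F=6, G=32
Total waiting = 29 + 36 + 15 + 0 + 10 + 6 + 32 = 128

128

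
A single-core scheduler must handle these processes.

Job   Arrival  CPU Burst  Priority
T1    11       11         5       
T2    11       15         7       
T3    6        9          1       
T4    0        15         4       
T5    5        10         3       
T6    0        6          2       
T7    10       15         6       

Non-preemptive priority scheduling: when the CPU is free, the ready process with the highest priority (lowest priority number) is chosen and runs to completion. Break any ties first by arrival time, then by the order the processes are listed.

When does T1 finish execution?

Timeline: | T6 0-6 | T3 6-15 | T5 15-25 | T4 25-40 | T1 40-51 | T7 51-66 | T2 66-81 |
Completion: T1=51  T2=81  T3=15  T4=40  T5=25  T6=6  T7=66
Turnaround (C−A): T1=40  T2=70  T3=9  T4=40  T5=20  T6=6  T7=56

51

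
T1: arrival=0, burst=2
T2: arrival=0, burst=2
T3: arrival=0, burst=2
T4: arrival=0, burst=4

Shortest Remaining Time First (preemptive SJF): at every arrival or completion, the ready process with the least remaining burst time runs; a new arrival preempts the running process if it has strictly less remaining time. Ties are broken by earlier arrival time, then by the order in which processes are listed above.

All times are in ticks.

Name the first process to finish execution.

T1

Timeline: | T1 0-2 | T2 2-4 | T3 4-6 | T4 6-10 |
Completion: T1=2  T2=4  T3=6  T4=10
Turnaround (C−A): T1=2  T2=4  T3=6  T4=10
Finish order: T1 → T2 → T3 → T4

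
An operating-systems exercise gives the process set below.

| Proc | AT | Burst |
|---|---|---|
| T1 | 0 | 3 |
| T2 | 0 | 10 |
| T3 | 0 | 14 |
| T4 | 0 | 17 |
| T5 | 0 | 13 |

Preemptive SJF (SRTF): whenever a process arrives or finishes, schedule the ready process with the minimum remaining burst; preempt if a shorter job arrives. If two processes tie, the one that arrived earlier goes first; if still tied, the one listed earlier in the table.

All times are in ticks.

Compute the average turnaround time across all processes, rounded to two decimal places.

Gantt: | T1 0-3 | T2 3-13 | T5 13-26 | T3 26-40 | T4 40-57 |
Completion: T1=3  T2=13  T3=40  T4=57  T5=26
Turnaround (C−A): T1=3  T2=13  T3=40  T4=57  T5=26
Turnaround times: T1=3, T2=13, T3=40, T4=57, T5=26
Average turnaround = (3+13+40+57+26) / 5 = 139/5 = 27.80

27.80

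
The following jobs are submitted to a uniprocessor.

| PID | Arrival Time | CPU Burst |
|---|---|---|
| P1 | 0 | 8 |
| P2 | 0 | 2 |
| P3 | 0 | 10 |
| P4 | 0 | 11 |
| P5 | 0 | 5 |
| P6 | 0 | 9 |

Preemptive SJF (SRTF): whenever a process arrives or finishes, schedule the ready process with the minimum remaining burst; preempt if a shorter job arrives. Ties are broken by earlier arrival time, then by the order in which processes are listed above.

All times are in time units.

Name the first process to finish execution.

P2

Timeline: | P2 0-2 | P5 2-7 | P1 7-15 | P6 15-24 | P3 24-34 | P4 34-45 |
Completion: P1=15  P2=2  P3=34  P4=45  P5=7  P6=24
Finish order: P2 → P5 → P1 → P6 → P3 → P4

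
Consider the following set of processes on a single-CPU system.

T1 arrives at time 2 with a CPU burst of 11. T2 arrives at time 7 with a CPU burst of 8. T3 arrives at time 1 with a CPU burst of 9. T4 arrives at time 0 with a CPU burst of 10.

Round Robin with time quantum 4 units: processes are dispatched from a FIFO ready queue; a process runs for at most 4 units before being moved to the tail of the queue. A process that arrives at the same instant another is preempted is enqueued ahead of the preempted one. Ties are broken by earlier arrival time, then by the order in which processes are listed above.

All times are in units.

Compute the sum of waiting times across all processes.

89

Gantt: | T4 0-4 | T3 4-8 | T1 8-12 | T4 12-16 | T2 16-20 | T3 20-24 | T1 24-28 | T4 28-30 | T2 30-34 | T3 34-35 | T1 35-38 |
Completion: T1=38  T2=34  T3=35  T4=30
Turnaround (C−A): T1=36  T2=27  T3=34  T4=30
Waiting = turnaround − burst: T1=25, T2=19, T3=25, T4=20
Total waiting = 25 + 19 + 25 + 20 = 89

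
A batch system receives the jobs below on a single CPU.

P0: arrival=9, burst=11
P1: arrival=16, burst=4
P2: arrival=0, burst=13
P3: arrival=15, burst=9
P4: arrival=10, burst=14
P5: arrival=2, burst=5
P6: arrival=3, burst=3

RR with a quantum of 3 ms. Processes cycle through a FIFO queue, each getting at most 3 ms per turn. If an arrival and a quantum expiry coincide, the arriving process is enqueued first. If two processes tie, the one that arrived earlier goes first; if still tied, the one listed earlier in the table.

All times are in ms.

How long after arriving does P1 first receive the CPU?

Timeline: | P2 0-3 | P5 3-6 | P6 6-9 | P2 9-12 | P5 12-14 | P0 14-17 | P4 17-20 | P2 20-23 | P3 23-26 | P1 26-29 | P0 29-32 | P4 32-35 | P2 35-38 | P3 38-41 | P1 41-42 | P0 42-45 | P4 45-48 | P2 48-49 | P3 49-52 | P0 52-54 | P4 54-59 |
Completion: P0=54  P1=42  P2=49  P3=52  P4=59  P5=14  P6=9
Response(P1) = first start − arrival = 26 − 16 = 10

10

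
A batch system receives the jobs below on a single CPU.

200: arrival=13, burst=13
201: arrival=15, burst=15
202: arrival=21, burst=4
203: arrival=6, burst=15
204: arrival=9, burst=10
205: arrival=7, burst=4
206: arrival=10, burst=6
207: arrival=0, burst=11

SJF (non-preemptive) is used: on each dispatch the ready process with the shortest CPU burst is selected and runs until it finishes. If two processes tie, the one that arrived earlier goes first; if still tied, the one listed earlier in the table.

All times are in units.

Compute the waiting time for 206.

5

Gantt: | 207 0-11 | 205 11-15 | 206 15-21 | 202 21-25 | 204 25-35 | 200 35-48 | 203 48-63 | 201 63-78 |
Completion: 200=48  201=78  202=25  203=63  204=35  205=15  206=21  207=11
Turnaround (C−A): 200=35  201=63  202=4  203=57  204=26  205=8  206=11  207=11
Waiting(206) = turnaround − burst = 11 − 6 = 5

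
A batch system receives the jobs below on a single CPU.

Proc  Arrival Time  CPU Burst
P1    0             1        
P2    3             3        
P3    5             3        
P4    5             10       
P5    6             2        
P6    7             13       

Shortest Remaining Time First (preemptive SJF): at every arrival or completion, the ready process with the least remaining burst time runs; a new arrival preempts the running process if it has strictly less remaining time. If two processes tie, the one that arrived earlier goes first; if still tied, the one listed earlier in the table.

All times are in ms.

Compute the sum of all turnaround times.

Gantt: | P1 0-1 | idle 1-3 | P2 3-6 | P5 6-8 | P3 8-11 | P4 11-21 | P6 21-34 |
Completion: P1=1  P2=6  P3=11  P4=21  P5=8  P6=34
Turnaround (C−A): P1=1  P2=3  P3=6  P4=16  P5=2  P6=27
Turnaround = completion − arrival: P1=1, P2=3, P3=6, P4=16, P5=2, P6=27
Total turnaround = 1 + 3 + 6 + 16 + 2 + 27 = 55

55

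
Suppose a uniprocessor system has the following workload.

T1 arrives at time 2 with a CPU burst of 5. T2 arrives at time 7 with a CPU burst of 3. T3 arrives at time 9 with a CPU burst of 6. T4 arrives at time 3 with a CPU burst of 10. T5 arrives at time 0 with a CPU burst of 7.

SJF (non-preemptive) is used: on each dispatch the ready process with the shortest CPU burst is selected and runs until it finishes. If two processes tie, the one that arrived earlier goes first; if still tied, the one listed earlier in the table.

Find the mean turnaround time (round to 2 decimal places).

Gantt: | T5 0-7 | T2 7-10 | T1 10-15 | T3 15-21 | T4 21-31 |
Completion: T1=15  T2=10  T3=21  T4=31  T5=7
Turnaround (C−A): T1=13  T2=3  T3=12  T4=28  T5=7
Turnaround times: T1=13, T2=3, T3=12, T4=28, T5=7
Average turnaround = (13+3+12+28+7) / 5 = 63/5 = 12.60

12.60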